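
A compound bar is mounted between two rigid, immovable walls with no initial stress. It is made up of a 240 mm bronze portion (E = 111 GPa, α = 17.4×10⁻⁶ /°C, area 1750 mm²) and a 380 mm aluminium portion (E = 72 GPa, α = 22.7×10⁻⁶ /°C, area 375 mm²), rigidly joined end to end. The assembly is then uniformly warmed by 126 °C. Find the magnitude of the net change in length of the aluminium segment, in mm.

|ΔL| ≈ 0.396 mm

If the supports were absent, the total length change would be Σ αᵢΔT Lᵢ = 17.4×10⁻⁶×126×240 + 22.7×10⁻⁶×126×380 = 1.613 mm.
Since the ends are fixed, an axial force P builds up, equal in every segment, with P · Σ Lᵢ/(AᵢEᵢ) = δ_free.
The series flexibility is Σ Lᵢ/(AᵢEᵢ) = 240/(1750×111×10³) + 380/(375×72×10³) = 1.531×10⁻⁵ mm/N.
Hence P = δ_free / Σ(L/AE) = 1.613/1.531×10⁻⁵ = 105.4 kN (compressive).
For the aluminium segment, free thermal change = 22.7×10⁻⁶×126×380 = 1.087 mm and elastic change from P = 105400×380/(375×72×10³) = 1.483 mm; these oppose, so the net change is 0.396 mm (segment shortens).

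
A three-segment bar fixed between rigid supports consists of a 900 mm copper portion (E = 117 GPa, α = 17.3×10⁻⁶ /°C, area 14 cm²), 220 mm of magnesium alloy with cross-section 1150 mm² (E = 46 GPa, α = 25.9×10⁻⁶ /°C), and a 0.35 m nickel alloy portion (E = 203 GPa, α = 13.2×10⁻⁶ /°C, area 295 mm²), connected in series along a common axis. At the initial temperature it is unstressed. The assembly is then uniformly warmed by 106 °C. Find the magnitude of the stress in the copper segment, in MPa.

If the supports were absent, the total length change would be Σ αᵢΔT Lᵢ = 17.3×10⁻⁶×106×900 + 25.9×10⁻⁶×106×220 + 13.2×10⁻⁶×106×350 = 2.744 mm.
Since the ends are fixed, an axial force P builds up, equal in every segment, with P · Σ Lᵢ/(AᵢEᵢ) = δ_free.
Σ Lᵢ/(AᵢEᵢ) = 900/(1400×117×10³) + 220/(1150×46×10³) + 350/(295×203×10³) = 1.55×10⁻⁵ mm/N.
So P = 2.744 / 1.55×10⁻⁵ = 177.1 kN, compressive.
σ_{copper} = P / A = 177100 / 1400 = 126.5 MPa.

σ ≈ 126 MPa (compressive)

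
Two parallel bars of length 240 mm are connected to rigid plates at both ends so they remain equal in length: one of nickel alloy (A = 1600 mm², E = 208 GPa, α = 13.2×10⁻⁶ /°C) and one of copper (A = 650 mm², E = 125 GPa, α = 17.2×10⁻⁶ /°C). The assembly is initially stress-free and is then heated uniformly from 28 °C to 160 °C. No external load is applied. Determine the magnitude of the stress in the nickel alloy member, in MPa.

Equilibrium of a rigid end plate with no external load gives equal and opposite internal forces ±P in the two members. Since α_{copper} > α_{nickel alloy}, heating drives the copper into compression and the nickel alloy into tension.
Equating the net (thermal + elastic) strains gives |α₁ − α₂|·ΔT = P·[1/(A₁E₁) + 1/(A₂E₂)].
|α₁ − α₂|·ΔT = 4×10⁻⁶ × 132 = 0.000528.
1/(A₁E₁) + 1/(A₂E₂) = 1/(1600×208×10³) + 1/(650×125×10³) = 1.531×10⁻⁸ N⁻¹.
So P = 0.000528 / 1.531×10⁻⁸ = 34.48 kN.
σ_{nickel alloy} = P/A₁ = 34480/1600 = 21.55 MPa, tensile.

σ ≈ 21.6 MPa (tensile)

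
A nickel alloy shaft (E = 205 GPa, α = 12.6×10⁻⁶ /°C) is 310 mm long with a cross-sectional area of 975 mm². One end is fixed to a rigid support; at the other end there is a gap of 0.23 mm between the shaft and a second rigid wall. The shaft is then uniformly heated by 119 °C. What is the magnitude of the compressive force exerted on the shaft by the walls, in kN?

Unrestrained expansion: δ_free = αΔT L = 12.6×10⁻⁶ × 119 × 310 = 0.4648 mm.
The gap closes (δ_free > 0.23 mm) and the wall then resists a further 0.4648 − 0.23 = 0.2348 mm of expansion.
That suppressed elongation corresponds to σ = E·Δ/L = 205×10³ × 0.2348/310 = 155.3 MPa.
Force on the wall = σA = 155.3 × 975 mm² = 151.4 kN.

P ≈ 151 kN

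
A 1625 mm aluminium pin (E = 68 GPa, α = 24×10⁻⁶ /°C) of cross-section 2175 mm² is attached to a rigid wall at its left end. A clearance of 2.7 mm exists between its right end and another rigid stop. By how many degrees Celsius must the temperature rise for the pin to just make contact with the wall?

ΔT ≈ 69.2 °C

The gap closes when αΔT L = 2.7 mm, since the pin is still unstressed at that instant.
So ΔT = g/(αL) = 2.7/(24×10⁻⁶ × 1625) = 69.23 °C.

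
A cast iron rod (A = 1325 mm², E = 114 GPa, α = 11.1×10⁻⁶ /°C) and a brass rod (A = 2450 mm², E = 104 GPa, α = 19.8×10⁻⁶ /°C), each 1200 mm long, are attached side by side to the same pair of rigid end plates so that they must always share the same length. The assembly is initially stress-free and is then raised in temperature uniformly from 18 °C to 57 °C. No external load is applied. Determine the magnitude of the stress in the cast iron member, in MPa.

σ ≈ 24.3 MPa (tensile)

The brass has the larger α, so on heating it would change length more than the cast iron if both were free. The rigid plates force a common final length, so the brass is put into compression and the cast iron into tension, with equal and opposite forces P (no external load).
Setting the final lengths equal and cancelling L: (α₁ − α₂)ΔT = P/(A₁E₁) + P/(A₂E₂).
|α₁ − α₂|·ΔT = 8.7×10⁻⁶ × 39 = 0.0003393.
1/(A₁E₁) + 1/(A₂E₂) = 1/(1325×114×10³) + 1/(2450×104×10³) = 1.054×10⁻⁸ N⁻¹.
P = 0.0003393 / 1.054×10⁻⁸ = 32180 N = 32.18 kN.
σ_{cast iron} = P/A₁ = 32180/1325 = 24.28 MPa, tensile.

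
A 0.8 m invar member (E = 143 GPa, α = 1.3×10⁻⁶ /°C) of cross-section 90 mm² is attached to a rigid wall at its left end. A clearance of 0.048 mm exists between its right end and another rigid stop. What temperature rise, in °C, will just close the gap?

ΔT ≈ 46.2 °C

Contact occurs when the free expansion equals the gap: αΔT L = 0.048 mm.
ΔT = 0.048 / (1.3×10⁻⁶ × 800) = 46.15 °C.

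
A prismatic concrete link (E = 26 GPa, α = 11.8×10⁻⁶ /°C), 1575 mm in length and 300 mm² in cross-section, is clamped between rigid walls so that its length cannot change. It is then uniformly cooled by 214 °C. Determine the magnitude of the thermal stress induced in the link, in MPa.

The supports are rigid, so the total axial strain is zero. The restrained thermal strain is ε = αΔT = 11.8×10⁻⁶ × 214 = 2525.2×10⁻⁶.
Hence σ = E·αΔT = 26×10³ × 2525.2×10⁻⁶ = 65.66 MPa, tensile.

σ ≈ 65.7 MPa (tensile)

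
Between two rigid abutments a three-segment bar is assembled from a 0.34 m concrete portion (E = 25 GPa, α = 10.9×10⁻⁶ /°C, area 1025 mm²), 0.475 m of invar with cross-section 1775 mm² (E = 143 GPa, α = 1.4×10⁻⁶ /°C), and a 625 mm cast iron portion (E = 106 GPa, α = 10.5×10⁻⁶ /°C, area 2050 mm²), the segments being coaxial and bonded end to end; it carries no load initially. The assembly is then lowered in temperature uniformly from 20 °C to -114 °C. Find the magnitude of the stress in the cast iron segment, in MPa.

σ ≈ 39.7 MPa (tensile)

With the walls removed the bar would change length by δ_free = Σ αᵢΔT Lᵢ = 10.9×10⁻⁶×134×340 + 1.4×10⁻⁶×134×475 + 10.5×10⁻⁶×134×625 = 1.465 mm.
The walls prevent any net length change, so an axial force P (same in every segment) develops. Compatibility: P · Σ Lᵢ/(AᵢEᵢ) = δ_free.
Σ Lᵢ/(AᵢEᵢ) = 340/(1025×25×10³) + 475/(1775×143×10³) + 625/(2050×106×10³) = 1.802×10⁻⁵ mm/N.
So P = 1.465 / 1.802×10⁻⁵ = 81.32 kN, tensile.
σ_{cast iron} = P / A = 81320 / 2050 = 39.67 MPa.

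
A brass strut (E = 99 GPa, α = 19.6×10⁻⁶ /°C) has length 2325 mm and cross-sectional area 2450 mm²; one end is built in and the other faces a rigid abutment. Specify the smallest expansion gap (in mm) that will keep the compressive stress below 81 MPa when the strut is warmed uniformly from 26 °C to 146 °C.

g ≈ 3.57 mm

Free expansion if unrestrained: δ_free = αΔT L = 19.6×10⁻⁶ × 120 × 2325 = 5.468 mm.
A stress of 81 MPa corresponds to the wall pushing the strut back by σL/E = 81×2325/(99×10³) = 1.902 mm.
So the gap has to take up the difference, g_min = δ_free − σL/E = 5.468 − 1.902 = 3.566 mm.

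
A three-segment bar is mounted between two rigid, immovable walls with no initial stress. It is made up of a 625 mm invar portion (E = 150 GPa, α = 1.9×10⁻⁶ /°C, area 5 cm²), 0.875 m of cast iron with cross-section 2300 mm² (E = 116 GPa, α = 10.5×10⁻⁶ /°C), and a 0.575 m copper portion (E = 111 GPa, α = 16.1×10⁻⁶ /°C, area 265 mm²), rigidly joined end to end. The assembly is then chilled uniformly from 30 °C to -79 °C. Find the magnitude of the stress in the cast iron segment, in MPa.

σ ≈ 29.9 MPa (tensile)

With the walls removed the bar would change length by δ_free = Σ αᵢΔT Lᵢ = 1.9×10⁻⁶×109×625 + 10.5×10⁻⁶×109×875 + 16.1×10⁻⁶×109×575 = 2.14 mm.
The rigid supports impose zero overall length change; the single axial force P common to all segments must satisfy P Σ Lᵢ/(AᵢEᵢ) = δ_free.
Σ Lᵢ/(AᵢEᵢ) = 625/(500×150×10³) + 875/(2300×116×10³) + 575/(265×111×10³) = 3.116×10⁻⁵ mm/N.
Hence P = δ_free / Σ(L/AE) = 2.14/3.116×10⁻⁵ = 68.67 kN (tensile).
σ_{cast iron} = P / A = 68670 / 2300 = 29.86 MPa.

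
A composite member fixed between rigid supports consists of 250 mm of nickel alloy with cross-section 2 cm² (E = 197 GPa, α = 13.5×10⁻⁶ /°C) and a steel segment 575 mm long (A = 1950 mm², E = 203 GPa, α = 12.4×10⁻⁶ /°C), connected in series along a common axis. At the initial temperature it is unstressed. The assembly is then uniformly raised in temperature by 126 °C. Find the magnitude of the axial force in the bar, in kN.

P ≈ 170 kN (compressive)

With the walls removed the bar would change length by δ_free = Σ αᵢΔT Lᵢ = 13.5×10⁻⁶×126×250 + 12.4×10⁻⁶×126×575 = 1.324 mm.
Since the ends are fixed, an axial force P builds up, equal in every segment, with P · Σ Lᵢ/(AᵢEᵢ) = δ_free.
The series flexibility is Σ Lᵢ/(AᵢEᵢ) = 250/(200×197×10³) + 575/(1950×203×10³) = 7.798×10⁻⁶ mm/N.
So P = 1.324 / 7.798×10⁻⁶ = 169.7 kN, compressive.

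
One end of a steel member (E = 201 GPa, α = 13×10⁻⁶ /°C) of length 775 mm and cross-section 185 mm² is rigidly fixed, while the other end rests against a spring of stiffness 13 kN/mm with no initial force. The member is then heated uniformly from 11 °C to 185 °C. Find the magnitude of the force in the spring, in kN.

The unrestrained thermal change is αΔT L = 13×10⁻⁶ × 174 × 775 = 1.753 mm.
With a force P in the spring, the elastic change of the member is PL/(AE) and that of the spring is P/k; compatibility requires their sum to equal δ_free.
P [ L/(AE) + 1/k ] = δ_free → P [ 775/(185×201×10³) + 1/(13×10³) ] = 1.753.
P = 1.753 / 9.776×10⁻⁵ = 17930 N.

P ≈ 17.9 kN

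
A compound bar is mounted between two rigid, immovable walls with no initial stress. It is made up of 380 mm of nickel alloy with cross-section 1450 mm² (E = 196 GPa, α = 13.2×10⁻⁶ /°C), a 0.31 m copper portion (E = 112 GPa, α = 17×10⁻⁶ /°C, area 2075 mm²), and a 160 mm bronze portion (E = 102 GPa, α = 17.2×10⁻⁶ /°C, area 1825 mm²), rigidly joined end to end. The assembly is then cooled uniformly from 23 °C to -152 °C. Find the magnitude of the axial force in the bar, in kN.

P ≈ 646 kN (tensile)

Free thermal contraction of the whole bar: Σ αᵢΔT Lᵢ = 13.2×10⁻⁶×175×380 + 17×10⁻⁶×175×310 + 17.2×10⁻⁶×175×160 = 2.282 mm.
Since the ends are fixed, an axial force P builds up, equal in every segment, with P · Σ Lᵢ/(AᵢEᵢ) = δ_free.
Σ Lᵢ/(AᵢEᵢ) = 380/(1450×196×10³) + 310/(2075×112×10³) + 160/(1825×102×10³) = 3.531×10⁻⁶ mm/N.
P = 2.282 / 3.531×10⁻⁶ = 646300 N = 646.3 kN, tensile.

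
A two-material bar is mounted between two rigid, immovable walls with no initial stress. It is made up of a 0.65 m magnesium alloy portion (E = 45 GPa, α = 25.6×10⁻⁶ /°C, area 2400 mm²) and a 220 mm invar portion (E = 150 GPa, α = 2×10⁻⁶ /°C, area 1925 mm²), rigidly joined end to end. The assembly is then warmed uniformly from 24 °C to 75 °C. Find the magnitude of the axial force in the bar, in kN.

P ≈ 128 kN (compressive)

Free thermal expansion of the whole bar: Σ αᵢΔT Lᵢ = 25.6×10⁻⁶×51×650 + 2×10⁻⁶×51×220 = 0.8711 mm.
Since the ends are fixed, an axial force P builds up, equal in every segment, with P · Σ Lᵢ/(AᵢEᵢ) = δ_free.
The series flexibility is Σ Lᵢ/(AᵢEᵢ) = 650/(2400×45×10³) + 220/(1925×150×10³) = 6.78×10⁻⁶ mm/N.
So P = 0.8711 / 6.78×10⁻⁶ = 128.5 kN, compressive.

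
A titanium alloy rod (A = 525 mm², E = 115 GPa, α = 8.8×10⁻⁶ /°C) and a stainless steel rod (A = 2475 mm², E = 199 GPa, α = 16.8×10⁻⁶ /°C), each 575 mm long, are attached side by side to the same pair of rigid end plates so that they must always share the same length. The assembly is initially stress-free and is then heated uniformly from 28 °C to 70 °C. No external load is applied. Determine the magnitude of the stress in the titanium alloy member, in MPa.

σ ≈ 34.4 MPa (tensile)

Equilibrium of a rigid end plate with no external load gives equal and opposite internal forces ±P in the two members. Since α_{stainless steel} > α_{titanium alloy}, heating drives the stainless steel into compression and the titanium alloy into tension.
Compatibility of the two members (thermal + elastic change equal): (α₁ − α₂)ΔT = P·[1/(A₁E₁) + 1/(A₂E₂)].
|α₁ − α₂|·ΔT = 8×10⁻⁶ × 42 = 0.000336.
1/(A₁E₁) + 1/(A₂E₂) = 1/(525×115×10³) + 1/(2475×199×10³) = 1.859×10⁻⁸ N⁻¹.
P = 0.000336 / 1.859×10⁻⁸ = 18070 N = 18.07 kN.
σ_{titanium alloy} = P/A₁ = 18070/525 = 34.42 MPa, tensile.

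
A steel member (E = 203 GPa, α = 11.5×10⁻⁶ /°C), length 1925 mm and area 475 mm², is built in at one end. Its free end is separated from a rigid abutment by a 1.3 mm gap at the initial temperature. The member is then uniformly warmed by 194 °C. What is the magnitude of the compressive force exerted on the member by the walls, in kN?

P ≈ 150 kN

If the wall were absent the member would grow by αΔT L = 11.5×10⁻⁶ × 194 × 1925 = 4.295 mm.
After closing the 1.3 mm clearance, 4.295 − 1.3 = 2.995 mm of expansion remains to be suppressed by the wall.
That suppressed elongation corresponds to σ = E·Δ/L = 203×10³ × 2.995/1925 = 315.8 MPa.
P = σA = 315.8 × 475 = 150 kN.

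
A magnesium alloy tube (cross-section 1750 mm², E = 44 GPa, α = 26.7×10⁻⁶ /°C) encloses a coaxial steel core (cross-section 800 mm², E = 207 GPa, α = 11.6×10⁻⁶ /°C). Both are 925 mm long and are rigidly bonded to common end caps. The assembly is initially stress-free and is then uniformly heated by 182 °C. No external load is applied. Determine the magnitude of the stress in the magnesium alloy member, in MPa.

The magnesium alloy has the larger α, so on heating it would change length more than the steel if both were free. The rigid plates force a common final length, so the magnesium alloy is put into compression and the steel into tension, with equal and opposite forces P (no external load).
Setting the final lengths equal and cancelling L: (α₁ − α₂)ΔT = P/(A₁E₁) + P/(A₂E₂).
|α₁ − α₂|·ΔT = 15.1×10⁻⁶ × 182 = 0.002748.
1/(A₁E₁) + 1/(A₂E₂) = 1/(1750×44×10³) + 1/(800×207×10³) = 1.903×10⁻⁸ N⁻¹.
P = 0.002748 / 1.903×10⁻⁸ = 144400 N = 144.4 kN.
σ_{magnesium alloy} = P/A₁ = 144400/1750 = 82.54 MPa, compressive.

σ ≈ 82.5 MPa (compressive)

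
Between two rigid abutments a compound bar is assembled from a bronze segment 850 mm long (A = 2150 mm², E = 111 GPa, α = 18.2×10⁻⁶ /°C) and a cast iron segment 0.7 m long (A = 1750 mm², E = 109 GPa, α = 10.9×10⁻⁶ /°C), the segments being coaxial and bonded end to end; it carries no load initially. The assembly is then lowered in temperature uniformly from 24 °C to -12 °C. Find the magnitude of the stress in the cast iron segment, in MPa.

Free thermal contraction of the whole bar: Σ αᵢΔT Lᵢ = 18.2×10⁻⁶×36×850 + 10.9×10⁻⁶×36×700 = 0.8316 mm.
The rigid supports impose zero overall length change; the single axial force P common to all segments must satisfy P Σ Lᵢ/(AᵢEᵢ) = δ_free.
Σ Lᵢ/(AᵢEᵢ) = 850/(2150×111×10³) + 700/(1750×109×10³) = 7.231×10⁻⁶ mm/N.
P = 0.8316 / 7.231×10⁻⁶ = 115000 N = 115 kN, tensile.
σ_{cast iron} = P / A = 115000 / 1750 = 65.71 MPa.

σ ≈ 65.7 MPa (tensile)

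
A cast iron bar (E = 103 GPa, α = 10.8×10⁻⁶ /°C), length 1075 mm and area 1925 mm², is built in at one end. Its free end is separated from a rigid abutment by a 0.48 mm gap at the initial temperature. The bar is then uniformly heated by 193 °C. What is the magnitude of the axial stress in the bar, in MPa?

Free thermal elongation = αΔT L = 10.8×10⁻⁶ × 193 × 1075 = 2.241 mm.
After closing the 0.48 mm clearance, 2.241 − 0.48 = 1.761 mm of expansion remains to be suppressed by the wall.
That suppressed elongation corresponds to σ = E·Δ/L = 103×10³ × 1.761/1075 = 168.7 MPa.

σ ≈ 169 MPa (compressive)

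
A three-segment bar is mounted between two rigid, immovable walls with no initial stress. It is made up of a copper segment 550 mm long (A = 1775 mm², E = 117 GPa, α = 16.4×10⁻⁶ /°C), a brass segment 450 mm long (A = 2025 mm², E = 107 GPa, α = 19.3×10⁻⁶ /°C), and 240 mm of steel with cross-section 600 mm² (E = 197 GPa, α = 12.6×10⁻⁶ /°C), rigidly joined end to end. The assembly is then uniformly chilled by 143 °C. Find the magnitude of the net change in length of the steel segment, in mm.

|ΔL| ≈ 0.458 mm

If the supports were absent, the total length change would be Σ αᵢΔT Lᵢ = 16.4×10⁻⁶×143×550 + 19.3×10⁻⁶×143×450 + 12.6×10⁻⁶×143×240 = 2.964 mm.
The walls prevent any net length change, so an axial force P (same in every segment) develops. Compatibility: P · Σ Lᵢ/(AᵢEᵢ) = δ_free.
Σ Lᵢ/(AᵢEᵢ) = 550/(1775×117×10³) + 450/(2025×107×10³) + 240/(600×197×10³) = 6.756×10⁻⁶ mm/N.
So P = 2.964 / 6.756×10⁻⁶ = 438.8 kN, tensile.
For the steel segment, free thermal change = 12.6×10⁻⁶×143×240 = 0.4324 mm and elastic change from P = 438800×240/(600×197×10³) = 0.8909 mm; these oppose, so the net change is 0.458 mm (segment lengthens).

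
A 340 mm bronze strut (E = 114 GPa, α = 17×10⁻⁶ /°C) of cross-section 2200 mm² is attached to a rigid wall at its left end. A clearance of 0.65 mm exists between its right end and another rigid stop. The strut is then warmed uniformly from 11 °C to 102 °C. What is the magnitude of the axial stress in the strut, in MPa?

σ ≈ 0 MPa

Unrestrained expansion: δ_free = αΔT L = 17×10⁻⁶ × 91 × 340 = 0.526 mm.
This is smaller than the 0.65 mm clearance, so the strut expands freely without reaching the stop — the stress is zero.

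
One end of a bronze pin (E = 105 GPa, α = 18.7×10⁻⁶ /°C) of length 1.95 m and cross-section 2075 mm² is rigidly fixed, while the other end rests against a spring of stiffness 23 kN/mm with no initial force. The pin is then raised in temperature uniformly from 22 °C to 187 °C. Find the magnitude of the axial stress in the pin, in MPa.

If the spring were absent the pin would lengthen by αΔT L = 18.7×10⁻⁶ × 165 × 1950 = 6.017 mm.
Let P be the compressive force at the spring. The pin shortens elastically by PL/(AE) and the spring compresses by P/k; together these equal δ_free.
P [ L/(AE) + 1/k ] = δ_free → P [ 1950/(2075×105×10³) + 1/(23×10³) ] = 6.017.
P = 6.017 / 5.243×10⁻⁵ = 114800 N.
σ = P/A = 114800/2075 = 55.31 MPa.

σ ≈ 55.3 MPa (compressive)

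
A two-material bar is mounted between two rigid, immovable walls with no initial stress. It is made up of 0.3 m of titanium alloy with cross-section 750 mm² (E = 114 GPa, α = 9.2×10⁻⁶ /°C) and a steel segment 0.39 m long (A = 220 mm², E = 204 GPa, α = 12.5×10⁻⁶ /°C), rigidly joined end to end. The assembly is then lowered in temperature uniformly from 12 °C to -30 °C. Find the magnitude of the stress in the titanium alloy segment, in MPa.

σ ≈ 35 MPa (tensile)

Free thermal contraction of the whole bar: Σ αᵢΔT Lᵢ = 9.2×10⁻⁶×42×300 + 12.5×10⁻⁶×42×390 = 0.3207 mm.
The rigid supports impose zero overall length change; the single axial force P common to all segments must satisfy P Σ Lᵢ/(AᵢEᵢ) = δ_free.
The series flexibility is Σ Lᵢ/(AᵢEᵢ) = 300/(750×114×10³) + 390/(220×204×10³) = 1.22×10⁻⁵ mm/N.
P = 0.3207 / 1.22×10⁻⁵ = 26290 N = 26.29 kN, tensile.
σ_{titanium alloy} = P / A = 26290 / 750 = 35.05 MPa.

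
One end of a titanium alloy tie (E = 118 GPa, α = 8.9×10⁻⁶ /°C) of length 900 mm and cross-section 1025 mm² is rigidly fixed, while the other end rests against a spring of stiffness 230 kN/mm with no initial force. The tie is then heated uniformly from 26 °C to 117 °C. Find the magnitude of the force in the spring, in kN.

P ≈ 61.8 kN

The unrestrained thermal change is αΔT L = 8.9×10⁻⁶ × 91 × 900 = 0.7289 mm.
With a force P in the spring, the elastic change of the tie is PL/(AE) and that of the spring is P/k; compatibility requires their sum to equal δ_free.
P [ L/(AE) + 1/k ] = δ_free → P [ 900/(1025×118×10³) + 1/(230×10³) ] = 0.7289.
P = 0.7289 / 1.179×10⁻⁵ = 61830 N.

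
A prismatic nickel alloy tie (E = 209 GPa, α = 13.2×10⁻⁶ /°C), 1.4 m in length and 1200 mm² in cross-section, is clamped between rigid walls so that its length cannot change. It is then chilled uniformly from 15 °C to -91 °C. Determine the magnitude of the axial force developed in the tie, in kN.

Full restraint means ε = 0, so the stress is σ = EαΔT = 209×10³ × 13.2×10⁻⁶ × 106 = 292.4 MPa.
P = AEαΔT = 1200 × 209×10³ × 13.2×10⁻⁶ × 106 = 350.9 kN (tensile).

P ≈ 351 kN (tensile)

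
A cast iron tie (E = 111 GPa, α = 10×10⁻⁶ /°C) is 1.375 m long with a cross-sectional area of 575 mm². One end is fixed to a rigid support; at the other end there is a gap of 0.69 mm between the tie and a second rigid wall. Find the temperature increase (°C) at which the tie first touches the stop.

Contact occurs when the free expansion equals the gap: αΔT L = 0.69 mm.
ΔT = 0.69 / (10×10⁻⁶ × 1375) = 50.18 °C.

ΔT ≈ 50.2 °C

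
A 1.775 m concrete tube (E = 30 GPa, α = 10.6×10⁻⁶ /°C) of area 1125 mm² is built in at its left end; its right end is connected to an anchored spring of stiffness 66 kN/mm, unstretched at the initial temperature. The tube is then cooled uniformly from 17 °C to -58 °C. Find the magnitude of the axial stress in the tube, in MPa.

σ ≈ 18.5 MPa (tensile)

The unrestrained thermal change is αΔT L = 10.6×10⁻⁶ × 75 × 1775 = 1.411 mm.
With a force P in the spring, the elastic change of the tube is PL/(AE) and that of the spring is P/k; compatibility requires their sum to equal δ_free.
P [ L/(AE) + 1/k ] = δ_free → P [ 1775/(1125×30×10³) + 1/(66×10³) ] = 1.411.
P = 1.411 / 6.774×10⁻⁵ = 20830 N.
σ = P/A = 20830/1125 = 18.52 MPa.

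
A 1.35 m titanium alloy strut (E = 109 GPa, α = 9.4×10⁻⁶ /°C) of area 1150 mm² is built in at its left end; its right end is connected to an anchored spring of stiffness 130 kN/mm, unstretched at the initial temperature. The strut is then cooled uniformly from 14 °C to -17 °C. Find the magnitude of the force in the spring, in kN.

P ≈ 21.3 kN

Free thermal contraction: δ_free = αΔT L = 9.4×10⁻⁶ × 31 × 1350 = 0.3934 mm.
Let P be the tensile force in the spring. The strut extends elastically by PL/(AE) and the spring stretches by P/k; together these equal δ_free.
P [ L/(AE) + 1/k ] = δ_free → P [ 1350/(1150×109×10³) + 1/(130×10³) ] = 0.3934.
P = 0.3934 / 1.846×10⁻⁵ = 21310 N.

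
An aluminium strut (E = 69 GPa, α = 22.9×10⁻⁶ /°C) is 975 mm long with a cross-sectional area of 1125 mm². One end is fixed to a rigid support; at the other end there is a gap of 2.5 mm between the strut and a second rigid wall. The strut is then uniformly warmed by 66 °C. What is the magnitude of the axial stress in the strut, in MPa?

Free thermal elongation = αΔT L = 22.9×10⁻⁶ × 66 × 975 = 1.474 mm.
This is smaller than the 2.5 mm clearance, so the strut expands freely without reaching the stop — the stress is zero.

σ ≈ 0 MPa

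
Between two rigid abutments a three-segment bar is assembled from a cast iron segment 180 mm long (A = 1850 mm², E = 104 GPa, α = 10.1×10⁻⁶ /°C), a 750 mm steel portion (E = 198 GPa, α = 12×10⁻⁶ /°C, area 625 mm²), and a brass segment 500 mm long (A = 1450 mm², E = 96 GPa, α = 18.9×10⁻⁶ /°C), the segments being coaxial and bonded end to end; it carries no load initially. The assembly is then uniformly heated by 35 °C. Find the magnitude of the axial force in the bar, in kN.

P ≈ 67 kN (compressive)

With the walls removed the bar would change length by δ_free = Σ αᵢΔT Lᵢ = 10.1×10⁻⁶×35×180 + 12×10⁻⁶×35×750 + 18.9×10⁻⁶×35×500 = 0.7094 mm.
Since the ends are fixed, an axial force P builds up, equal in every segment, with P · Σ Lᵢ/(AᵢEᵢ) = δ_free.
The series flexibility is Σ Lᵢ/(AᵢEᵢ) = 180/(1850×104×10³) + 750/(625×198×10³) + 500/(1450×96×10³) = 1.059×10⁻⁵ mm/N.
So P = 0.7094 / 1.059×10⁻⁵ = 67 kN, compressive.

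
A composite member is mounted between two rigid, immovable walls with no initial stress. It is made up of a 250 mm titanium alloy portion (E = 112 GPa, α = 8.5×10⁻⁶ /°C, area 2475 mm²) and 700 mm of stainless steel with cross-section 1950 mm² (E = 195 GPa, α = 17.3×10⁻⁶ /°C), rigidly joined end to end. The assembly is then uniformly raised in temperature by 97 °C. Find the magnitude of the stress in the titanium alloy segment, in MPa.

Free thermal expansion of the whole bar: Σ αᵢΔT Lᵢ = 8.5×10⁻⁶×97×250 + 17.3×10⁻⁶×97×700 = 1.381 mm.
Since the ends are fixed, an axial force P builds up, equal in every segment, with P · Σ Lᵢ/(AᵢEᵢ) = δ_free.
The series flexibility is Σ Lᵢ/(AᵢEᵢ) = 250/(2475×112×10³) + 700/(1950×195×10³) = 2.743×10⁻⁶ mm/N.
So P = 1.381 / 2.743×10⁻⁶ = 503.4 kN, compressive.
σ_{titanium alloy} = P / A = 503400 / 2475 = 203.4 MPa.

σ ≈ 203 MPa (compressive)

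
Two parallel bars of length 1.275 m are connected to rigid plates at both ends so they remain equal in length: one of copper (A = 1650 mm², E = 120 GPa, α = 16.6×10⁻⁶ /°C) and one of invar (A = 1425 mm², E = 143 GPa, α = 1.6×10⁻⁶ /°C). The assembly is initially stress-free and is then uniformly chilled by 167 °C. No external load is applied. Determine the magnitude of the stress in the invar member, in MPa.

The copper has the larger α, so on cooling it would change length more than the invar if both were free. The rigid plates force a common final length, so the copper is put into tension and the invar into compression, with equal and opposite forces P (no external load).
Compatibility of the two members (thermal + elastic change equal): (α₁ − α₂)ΔT = P·[1/(A₁E₁) + 1/(A₂E₂)].
|α₁ − α₂|·ΔT = 15×10⁻⁶ × 167 = 0.002505.
1/(A₁E₁) + 1/(A₂E₂) = 1/(1650×120×10³) + 1/(1425×143×10³) = 9.958×10⁻⁹ N⁻¹.
So P = 0.002505 / 9.958×10⁻⁹ = 251.6 kN.
σ_{invar} = P/A₂ = 251600/1425 = 176.5 MPa, compressive.

σ ≈ 177 MPa (compressive)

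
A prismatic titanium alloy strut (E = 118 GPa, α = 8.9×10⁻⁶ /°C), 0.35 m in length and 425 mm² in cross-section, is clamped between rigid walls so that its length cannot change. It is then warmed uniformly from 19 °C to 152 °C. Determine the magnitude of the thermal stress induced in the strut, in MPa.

Because both ends are immovable the net strain is zero, and the suppressed thermal strain is αΔT = 8.9×10⁻⁶ × 133 = 1183.7×10⁻⁶.
σ = EαΔT = 118×10³ × 8.9×10⁻⁶ × 133 = 139.7 MPa (compressive; the strut is trying to expand).

σ ≈ 140 MPa (compressive)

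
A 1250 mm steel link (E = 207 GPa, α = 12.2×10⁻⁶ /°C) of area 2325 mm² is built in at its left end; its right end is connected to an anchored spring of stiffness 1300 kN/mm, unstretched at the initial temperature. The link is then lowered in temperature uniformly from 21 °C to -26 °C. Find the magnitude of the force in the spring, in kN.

P ≈ 213 kN

Free thermal contraction: δ_free = αΔT L = 12.2×10⁻⁶ × 47 × 1250 = 0.7167 mm.
Let P be the tensile force in the spring. The link extends elastically by PL/(AE) and the spring stretches by P/k; together these equal δ_free.
P [ L/(AE) + 1/k ] = δ_free → P [ 1250/(2325×207×10³) + 1/(1300×10³) ] = 0.7167.
P = 0.7167 / 3.366×10⁻⁶ = 212900 N.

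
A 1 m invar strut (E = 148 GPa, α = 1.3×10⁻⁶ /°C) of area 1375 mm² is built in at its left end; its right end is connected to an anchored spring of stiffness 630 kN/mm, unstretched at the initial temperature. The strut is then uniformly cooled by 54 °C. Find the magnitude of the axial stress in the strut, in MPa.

σ ≈ 7.85 MPa (tensile)

If the spring were absent the strut would shorten by αΔT L = 1.3×10⁻⁶ × 54 × 1000 = 0.0702 mm.
With a force P in the spring, the elastic change of the strut is PL/(AE) and that of the spring is P/k; compatibility requires their sum to equal δ_free.
P [ L/(AE) + 1/k ] = δ_free → P [ 1000/(1375×148×10³) + 1/(630×10³) ] = 0.0702.
P = 0.0702 / 6.501×10⁻⁶ = 10800 N.
σ = P/A = 10800/1375 = 7.853 MPa.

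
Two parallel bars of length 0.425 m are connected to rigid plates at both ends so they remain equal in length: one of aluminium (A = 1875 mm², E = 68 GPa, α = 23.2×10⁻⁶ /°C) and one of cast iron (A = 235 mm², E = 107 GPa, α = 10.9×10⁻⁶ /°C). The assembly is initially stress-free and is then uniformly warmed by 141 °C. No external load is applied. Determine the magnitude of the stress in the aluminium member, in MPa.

The aluminium has the larger α, so on heating it would change length more than the cast iron if both were free. The rigid plates force a common final length, so the aluminium is put into compression and the cast iron into tension, with equal and opposite forces P (no external load).
Compatibility of the two members (thermal + elastic change equal): (α₁ − α₂)ΔT = P·[1/(A₁E₁) + 1/(A₂E₂)].
|α₁ − α₂|·ΔT = 12.3×10⁻⁶ × 141 = 0.001734.
1/(A₁E₁) + 1/(A₂E₂) = 1/(1875×68×10³) + 1/(235×107×10³) = 4.761×10⁻⁸ N⁻¹.
P = 0.001734 / 4.761×10⁻⁸ = 36430 N = 36.43 kN.
σ_{aluminium} = P/A₁ = 36430/1875 = 19.43 MPa, compressive.

σ ≈ 19.4 MPa (compressive)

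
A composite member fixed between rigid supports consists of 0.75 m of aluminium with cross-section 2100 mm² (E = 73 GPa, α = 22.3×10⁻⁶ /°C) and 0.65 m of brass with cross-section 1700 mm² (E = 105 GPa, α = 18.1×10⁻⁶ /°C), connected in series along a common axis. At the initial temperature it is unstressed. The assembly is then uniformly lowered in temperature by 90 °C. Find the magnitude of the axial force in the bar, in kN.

With the walls removed the bar would change length by δ_free = Σ αᵢΔT Lᵢ = 22.3×10⁻⁶×90×750 + 18.1×10⁻⁶×90×650 = 2.564 mm.
The rigid supports impose zero overall length change; the single axial force P common to all segments must satisfy P Σ Lᵢ/(AᵢEᵢ) = δ_free.
Σ Lᵢ/(AᵢEᵢ) = 750/(2100×73×10³) + 650/(1700×105×10³) = 8.534×10⁻⁶ mm/N.
Hence P = δ_free / Σ(L/AE) = 2.564/8.534×10⁻⁶ = 300.5 kN (tensile).

P ≈ 300 kN (tensile)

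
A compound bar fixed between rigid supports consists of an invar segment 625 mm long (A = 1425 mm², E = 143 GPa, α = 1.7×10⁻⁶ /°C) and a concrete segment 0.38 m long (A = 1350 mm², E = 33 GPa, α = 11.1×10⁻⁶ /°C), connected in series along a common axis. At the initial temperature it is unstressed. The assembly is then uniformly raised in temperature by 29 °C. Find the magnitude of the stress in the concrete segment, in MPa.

Free thermal expansion of the whole bar: Σ αᵢΔT Lᵢ = 1.7×10⁻⁶×29×625 + 11.1×10⁻⁶×29×380 = 0.1531 mm.
The walls prevent any net length change, so an axial force P (same in every segment) develops. Compatibility: P · Σ Lᵢ/(AᵢEᵢ) = δ_free.
Σ Lᵢ/(AᵢEᵢ) = 625/(1425×143×10³) + 380/(1350×33×10³) = 1.16×10⁻⁵ mm/N.
P = 0.1531 / 1.16×10⁻⁵ = 13200 N = 13.2 kN, compressive.
σ_{concrete} = P / A = 13200 / 1350 = 9.781 MPa.

σ ≈ 9.78 MPa (compressive)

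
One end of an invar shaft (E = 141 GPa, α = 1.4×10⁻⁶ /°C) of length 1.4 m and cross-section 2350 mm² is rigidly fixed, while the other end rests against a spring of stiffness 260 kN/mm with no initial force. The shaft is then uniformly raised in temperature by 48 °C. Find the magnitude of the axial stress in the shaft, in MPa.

The unrestrained thermal change is αΔT L = 1.4×10⁻⁶ × 48 × 1400 = 0.09408 mm.
With a force P in the spring, the elastic change of the shaft is PL/(AE) and that of the spring is P/k; compatibility requires their sum to equal δ_free.
P [ L/(AE) + 1/k ] = δ_free → P [ 1400/(2350×141×10³) + 1/(260×10³) ] = 0.09408.
P = 0.09408 / 8.071×10⁻⁶ = 11660 N.
σ = P/A = 11660/2350 = 4.96 MPa.

σ ≈ 4.96 MPa (compressive)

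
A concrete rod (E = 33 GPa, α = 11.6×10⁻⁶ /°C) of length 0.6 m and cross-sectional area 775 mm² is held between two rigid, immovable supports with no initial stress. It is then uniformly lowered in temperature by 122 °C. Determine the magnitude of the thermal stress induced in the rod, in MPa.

σ ≈ 46.7 MPa (tensile)

With length fixed, the mechanical strain must cancel the thermal strain αΔT = 11.6×10⁻⁶ × 122 = 1415.2×10⁻⁶.
σ = EαΔT = 33×10³ × 11.6×10⁻⁶ × 122 = 46.7 MPa (tensile; the rod is trying to contract).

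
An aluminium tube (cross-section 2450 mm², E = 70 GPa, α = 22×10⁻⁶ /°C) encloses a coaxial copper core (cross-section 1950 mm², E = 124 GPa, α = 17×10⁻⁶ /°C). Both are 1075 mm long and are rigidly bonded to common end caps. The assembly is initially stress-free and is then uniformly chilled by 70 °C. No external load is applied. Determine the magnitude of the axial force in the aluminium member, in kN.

The aluminium has the larger α, so on cooling it would change length more than the copper if both were free. The rigid plates force a common final length, so the aluminium is put into tension and the copper into compression, with equal and opposite forces P (no external load).
Setting the final lengths equal and cancelling L: (α₁ − α₂)ΔT = P/(A₁E₁) + P/(A₂E₂).
|α₁ − α₂|·ΔT = 5×10⁻⁶ × 70 = 0.00035.
1/(A₁E₁) + 1/(A₂E₂) = 1/(2450×70×10³) + 1/(1950×124×10³) = 9.967×10⁻⁹ N⁻¹.
So P = 0.00035 / 9.967×10⁻⁹ = 35.12 kN.

P ≈ 35.1 kN (tensile in the aluminium)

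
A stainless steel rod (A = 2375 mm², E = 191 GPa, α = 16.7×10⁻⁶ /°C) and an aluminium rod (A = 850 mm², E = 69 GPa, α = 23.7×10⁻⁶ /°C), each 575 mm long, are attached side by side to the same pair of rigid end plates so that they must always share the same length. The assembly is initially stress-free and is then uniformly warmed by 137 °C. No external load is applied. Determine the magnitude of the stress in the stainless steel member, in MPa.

σ ≈ 21 MPa (tensile)

The aluminium has the larger α, so on heating it would change length more than the stainless steel if both were free. The rigid plates force a common final length, so the aluminium is put into compression and the stainless steel into tension, with equal and opposite forces P (no external load).
Setting the final lengths equal and cancelling L: (α₁ − α₂)ΔT = P/(A₁E₁) + P/(A₂E₂).
|α₁ − α₂|·ΔT = 7×10⁻⁶ × 137 = 0.000959.
1/(A₁E₁) + 1/(A₂E₂) = 1/(2375×191×10³) + 1/(850×69×10³) = 1.925×10⁻⁸ N⁻¹.
So P = 0.000959 / 1.925×10⁻⁸ = 49.81 kN.
σ_{stainless steel} = P/A₁ = 49810/2375 = 20.97 MPa, tensile.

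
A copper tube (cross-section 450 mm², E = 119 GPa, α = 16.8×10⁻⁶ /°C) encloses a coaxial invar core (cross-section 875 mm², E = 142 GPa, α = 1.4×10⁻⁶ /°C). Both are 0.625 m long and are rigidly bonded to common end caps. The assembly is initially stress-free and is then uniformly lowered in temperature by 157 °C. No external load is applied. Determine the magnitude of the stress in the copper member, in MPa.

σ ≈ 201 MPa (tensile)

Both members must finish at the same length. With the larger α, the copper tends to over-contract; the plates restrain it, putting the copper in tension and the invar in compression. With no external load the two internal forces are equal and opposite, magnitude P.
Equating the net (thermal + elastic) strains gives |α₁ − α₂|·ΔT = P·[1/(A₁E₁) + 1/(A₂E₂)].
|α₁ − α₂|·ΔT = 15.4×10⁻⁶ × 157 = 0.002418.
1/(A₁E₁) + 1/(A₂E₂) = 1/(450×119×10³) + 1/(875×142×10³) = 2.672×10⁻⁸ N⁻¹.
P = 0.002418 / 2.672×10⁻⁸ = 90480 N = 90.48 kN.
σ_{copper} = P/A₁ = 90480/450 = 201.1 MPa, tensile.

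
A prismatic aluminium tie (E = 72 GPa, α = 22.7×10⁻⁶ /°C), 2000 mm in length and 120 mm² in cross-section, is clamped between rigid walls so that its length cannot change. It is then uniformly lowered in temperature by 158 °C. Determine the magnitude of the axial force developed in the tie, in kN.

The ends cannot move, so σ = EαΔT = 72×10³ × 22.7×10⁻⁶ × 158 = 258.2 MPa.
Axial force P = σA = 258.2 × 120 = 30990 N = 30.99 kN, tensile.

P ≈ 31 kN (tensile)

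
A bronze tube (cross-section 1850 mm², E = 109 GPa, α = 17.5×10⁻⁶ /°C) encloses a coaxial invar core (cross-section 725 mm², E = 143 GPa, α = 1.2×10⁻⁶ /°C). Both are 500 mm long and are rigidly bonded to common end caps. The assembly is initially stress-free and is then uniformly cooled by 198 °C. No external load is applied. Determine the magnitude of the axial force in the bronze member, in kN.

The bronze has the larger α, so on cooling it would change length more than the invar if both were free. The rigid plates force a common final length, so the bronze is put into tension and the invar into compression, with equal and opposite forces P (no external load).
Setting the final lengths equal and cancelling L: (α₁ − α₂)ΔT = P/(A₁E₁) + P/(A₂E₂).
|α₁ − α₂|·ΔT = 16.3×10⁻⁶ × 198 = 0.003227.
1/(A₁E₁) + 1/(A₂E₂) = 1/(1850×109×10³) + 1/(725×143×10³) = 1.46×10⁻⁸ N⁻¹.
P = 0.003227 / 1.46×10⁻⁸ = 221000 N = 221 kN.

P ≈ 221 kN (tensile in the bronze)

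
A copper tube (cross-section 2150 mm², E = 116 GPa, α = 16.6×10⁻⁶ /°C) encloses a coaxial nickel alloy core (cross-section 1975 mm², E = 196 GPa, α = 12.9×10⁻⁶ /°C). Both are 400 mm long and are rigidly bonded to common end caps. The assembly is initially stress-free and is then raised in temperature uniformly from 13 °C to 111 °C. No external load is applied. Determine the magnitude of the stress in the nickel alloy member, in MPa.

σ ≈ 27.8 MPa (tensile)

The copper has the larger α, so on heating it would change length more than the nickel alloy if both were free. The rigid plates force a common final length, so the copper is put into compression and the nickel alloy into tension, with equal and opposite forces P (no external load).
Equating the net (thermal + elastic) strains gives |α₁ − α₂|·ΔT = P·[1/(A₁E₁) + 1/(A₂E₂)].
|α₁ − α₂|·ΔT = 3.7×10⁻⁶ × 98 = 0.0003626.
1/(A₁E₁) + 1/(A₂E₂) = 1/(2150×116×10³) + 1/(1975×196×10³) = 6.593×10⁻⁹ N⁻¹.
So P = 0.0003626 / 6.593×10⁻⁹ = 55 kN.
σ_{nickel alloy} = P/A₂ = 55000/1975 = 27.85 MPa, tensile.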